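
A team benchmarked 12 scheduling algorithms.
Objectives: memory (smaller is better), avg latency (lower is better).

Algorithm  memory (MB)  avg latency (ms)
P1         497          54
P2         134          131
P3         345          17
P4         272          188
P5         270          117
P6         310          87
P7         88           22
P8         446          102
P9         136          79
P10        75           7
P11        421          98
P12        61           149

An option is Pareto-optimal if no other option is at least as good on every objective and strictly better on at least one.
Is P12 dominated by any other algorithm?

P1: worse on memory (497 vs 61).
P2: worse on memory (134 vs 61).
P3: worse on memory (345 vs 61).
P4: worse on memory (272 vs 61).
P5: worse on memory (270 vs 61).
P6: worse on memory (310 vs 61).
P7: worse on memory (88 vs 61).
P8: worse on memory (446 vs 61).
P9: worse on memory (136 vs 61).
P10: worse on memory (75 vs 61).
P11: worse on memory (421 vs 61).
No option is at least as good as P12 on every objective and strictly better on one.

No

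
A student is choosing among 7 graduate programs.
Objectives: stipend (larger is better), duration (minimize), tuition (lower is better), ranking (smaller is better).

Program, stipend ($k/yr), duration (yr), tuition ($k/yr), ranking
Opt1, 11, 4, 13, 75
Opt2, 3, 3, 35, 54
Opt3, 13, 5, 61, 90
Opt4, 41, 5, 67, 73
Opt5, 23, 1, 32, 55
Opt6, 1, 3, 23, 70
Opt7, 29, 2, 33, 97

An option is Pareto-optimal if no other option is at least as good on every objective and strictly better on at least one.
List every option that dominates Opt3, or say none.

Opt5

Opt5: stipend 23≥13, duration 1≤5, tuition 32≤61, ranking 55≤90 — dominates Opt3.
Others (Opt1, Opt2, Opt4, Opt6, Opt7) are each worse than Opt3 on at least one objective.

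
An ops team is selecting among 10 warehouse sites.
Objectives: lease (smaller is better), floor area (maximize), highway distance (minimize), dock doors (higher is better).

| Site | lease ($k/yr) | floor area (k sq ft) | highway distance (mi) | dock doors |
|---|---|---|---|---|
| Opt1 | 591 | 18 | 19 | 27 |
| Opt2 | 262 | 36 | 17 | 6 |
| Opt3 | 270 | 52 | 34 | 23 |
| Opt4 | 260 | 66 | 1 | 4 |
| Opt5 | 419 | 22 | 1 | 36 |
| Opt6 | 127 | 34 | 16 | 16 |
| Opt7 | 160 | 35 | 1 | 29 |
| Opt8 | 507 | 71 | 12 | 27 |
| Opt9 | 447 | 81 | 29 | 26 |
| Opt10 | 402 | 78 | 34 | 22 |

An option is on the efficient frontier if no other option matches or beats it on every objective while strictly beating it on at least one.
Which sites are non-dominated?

Opt1: dominated by Opt5 (lease 419≤591, floor area 22≥18, highway distance 1≤19, dock doors 36≥27).
Opt2: not dominated.
Opt3: not dominated.
Opt4: not dominated.
Opt5: not dominated (best dock doors).
Opt6: not dominated (best lease).
Opt7: not dominated.
Opt8: not dominated.
Opt9: not dominated (best floor area).
Opt10: not dominated.

Opt2, Opt3, Opt4, Opt5, Opt6, Opt7, Opt8, Opt9, Opt10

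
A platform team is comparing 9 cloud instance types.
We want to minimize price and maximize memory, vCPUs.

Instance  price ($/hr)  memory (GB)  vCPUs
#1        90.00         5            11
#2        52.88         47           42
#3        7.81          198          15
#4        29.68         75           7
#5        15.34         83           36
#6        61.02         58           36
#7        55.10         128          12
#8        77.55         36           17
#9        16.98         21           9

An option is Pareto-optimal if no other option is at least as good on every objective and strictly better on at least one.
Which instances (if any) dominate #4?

#3: price 7.81≤29.68, memory 198≥75, vCPUs 15≥7 — dominates #4.
#5: price 15.34≤29.68, memory 83≥75, vCPUs 36≥7 — dominates #4.
Others (#1, #2, #6, #7, #8, #9) are each worse than #4 on at least one objective.

#3, #5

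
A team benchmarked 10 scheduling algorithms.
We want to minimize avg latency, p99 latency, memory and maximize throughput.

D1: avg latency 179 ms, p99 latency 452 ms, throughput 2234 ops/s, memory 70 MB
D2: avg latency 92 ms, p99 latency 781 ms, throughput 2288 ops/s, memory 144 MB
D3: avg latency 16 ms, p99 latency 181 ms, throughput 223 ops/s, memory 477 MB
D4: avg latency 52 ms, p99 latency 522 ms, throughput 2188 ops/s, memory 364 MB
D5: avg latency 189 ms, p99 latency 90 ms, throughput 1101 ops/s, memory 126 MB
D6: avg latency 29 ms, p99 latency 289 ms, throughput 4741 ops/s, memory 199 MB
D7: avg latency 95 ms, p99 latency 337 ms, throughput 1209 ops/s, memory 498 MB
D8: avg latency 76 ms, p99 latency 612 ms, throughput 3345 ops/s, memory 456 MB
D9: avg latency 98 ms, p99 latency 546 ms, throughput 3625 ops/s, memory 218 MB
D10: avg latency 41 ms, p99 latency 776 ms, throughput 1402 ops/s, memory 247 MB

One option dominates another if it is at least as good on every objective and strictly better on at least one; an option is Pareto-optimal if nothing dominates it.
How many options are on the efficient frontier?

5

D1: not dominated (best memory).
D2: not dominated.
D3: not dominated (best avg latency).
D4: dominated by D6 (avg latency 29≤52, p99 latency 289≤522, throughput 4741≥2188, memory 199≤364).
D5: not dominated (best p99 latency).
D6: not dominated (best throughput).
D7: dominated by D6 (avg latency 29≤95, p99 latency 289≤337, throughput 4741≥1209, memory 199≤498).
D8: dominated by D6 (avg latency 29≤76, p99 latency 289≤612, throughput 4741≥3345, memory 199≤456).
D9: dominated by D6 (avg latency 29≤98, p99 latency 289≤546, throughput 4741≥3625, memory 199≤218).
D10: dominated by D6 (avg latency 29≤41, p99 latency 289≤776, throughput 4741≥1402, memory 199≤247).
Pareto-optimal: D1, D2, D3, D5, D6 → 5.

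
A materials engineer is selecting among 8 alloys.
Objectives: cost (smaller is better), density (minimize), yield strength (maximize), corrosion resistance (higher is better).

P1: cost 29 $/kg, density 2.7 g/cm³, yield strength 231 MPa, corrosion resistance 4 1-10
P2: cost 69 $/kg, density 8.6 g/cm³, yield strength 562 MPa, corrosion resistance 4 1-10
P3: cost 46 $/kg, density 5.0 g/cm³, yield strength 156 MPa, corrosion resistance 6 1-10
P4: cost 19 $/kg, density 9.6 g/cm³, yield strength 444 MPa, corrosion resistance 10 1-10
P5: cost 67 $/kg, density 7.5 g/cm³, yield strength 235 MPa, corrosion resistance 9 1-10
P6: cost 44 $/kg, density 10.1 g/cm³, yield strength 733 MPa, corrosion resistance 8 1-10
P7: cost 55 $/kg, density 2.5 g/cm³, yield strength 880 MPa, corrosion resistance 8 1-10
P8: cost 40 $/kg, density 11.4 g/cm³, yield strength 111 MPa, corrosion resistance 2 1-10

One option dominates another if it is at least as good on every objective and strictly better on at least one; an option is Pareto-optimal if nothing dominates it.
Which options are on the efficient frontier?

P1, P3, P4, P5, P6, P7

P1: not dominated.
P2: dominated by P7 (cost 55≤69, density 2.5≤8.6, yield strength 880≥562, corrosion resistance 8≥4).
P3: not dominated.
P4: not dominated (best cost).
P5: not dominated.
P6: not dominated.
P7: not dominated (best density).
P8: dominated by P1 (cost 29≤40, density 2.7≤11.4, yield strength 231≥111, corrosion resistance 4≥2).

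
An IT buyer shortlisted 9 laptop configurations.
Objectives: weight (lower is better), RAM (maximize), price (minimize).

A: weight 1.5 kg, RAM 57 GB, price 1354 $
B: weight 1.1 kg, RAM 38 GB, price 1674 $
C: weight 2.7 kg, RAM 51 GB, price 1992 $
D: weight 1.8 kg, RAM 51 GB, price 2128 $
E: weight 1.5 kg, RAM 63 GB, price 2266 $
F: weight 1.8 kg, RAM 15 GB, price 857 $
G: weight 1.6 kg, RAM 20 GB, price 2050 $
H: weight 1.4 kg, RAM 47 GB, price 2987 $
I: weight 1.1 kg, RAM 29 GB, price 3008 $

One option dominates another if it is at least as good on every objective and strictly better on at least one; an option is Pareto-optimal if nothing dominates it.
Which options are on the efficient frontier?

A, B, E, F, H

A: not dominated.
B: not dominated.
C: dominated by A (weight 1.5≤2.7, RAM 57≥51, price 1354≤1992).
D: dominated by A (weight 1.5≤1.8, RAM 57≥51, price 1354≤2128).
E: not dominated (best RAM).
F: not dominated (best price).
G: dominated by A (weight 1.5≤1.6, RAM 57≥20, price 1354≤2050).
H: not dominated.
I: dominated by B (weight 1.1≤1.1, RAM 38≥29, price 1674≤3008).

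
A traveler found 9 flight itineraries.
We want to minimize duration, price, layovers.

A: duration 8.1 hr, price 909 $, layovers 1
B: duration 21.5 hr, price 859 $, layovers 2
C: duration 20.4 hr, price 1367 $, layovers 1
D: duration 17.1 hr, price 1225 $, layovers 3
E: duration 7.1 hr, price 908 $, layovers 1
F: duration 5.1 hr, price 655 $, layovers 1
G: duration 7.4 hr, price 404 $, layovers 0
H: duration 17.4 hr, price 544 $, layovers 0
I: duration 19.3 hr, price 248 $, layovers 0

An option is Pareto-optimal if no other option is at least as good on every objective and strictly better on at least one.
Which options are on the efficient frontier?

F, G, I

A: dominated by E (duration 7.1≤8.1, price 908≤909, layovers 1≤1).
B: dominated by F (duration 5.1≤21.5, price 655≤859, layovers 1≤2).
C: dominated by A (duration 8.1≤20.4, price 909≤1367, layovers 1≤1).
D: dominated by A (duration 8.1≤17.1, price 909≤1225, layovers 1≤3).
E: dominated by F (duration 5.1≤7.1, price 655≤908, layovers 1≤1).
F: not dominated (best duration).
G: not dominated.
H: dominated by G (duration 7.4≤17.4, price 404≤544, layovers 0≤0).
I: not dominated (best price).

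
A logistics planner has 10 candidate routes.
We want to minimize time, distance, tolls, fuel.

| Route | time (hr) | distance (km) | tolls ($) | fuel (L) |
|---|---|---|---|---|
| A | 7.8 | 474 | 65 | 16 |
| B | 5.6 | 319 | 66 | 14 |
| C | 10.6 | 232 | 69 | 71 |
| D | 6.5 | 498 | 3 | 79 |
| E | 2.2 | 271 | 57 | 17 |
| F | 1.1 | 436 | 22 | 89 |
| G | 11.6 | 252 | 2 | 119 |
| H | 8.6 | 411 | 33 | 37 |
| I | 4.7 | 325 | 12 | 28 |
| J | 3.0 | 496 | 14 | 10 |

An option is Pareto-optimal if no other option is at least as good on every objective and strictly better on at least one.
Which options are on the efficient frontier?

A, B, C, D, E, F, G, I, J

A: not dominated.
B: not dominated.
C: not dominated (best distance).
D: not dominated.
E: not dominated.
F: not dominated (best time).
G: not dominated (best tolls).
H: dominated by I (time 4.7≤8.6, distance 325≤411, tolls 12≤33, fuel 28≤37).
I: not dominated.
J: not dominated (best fuel).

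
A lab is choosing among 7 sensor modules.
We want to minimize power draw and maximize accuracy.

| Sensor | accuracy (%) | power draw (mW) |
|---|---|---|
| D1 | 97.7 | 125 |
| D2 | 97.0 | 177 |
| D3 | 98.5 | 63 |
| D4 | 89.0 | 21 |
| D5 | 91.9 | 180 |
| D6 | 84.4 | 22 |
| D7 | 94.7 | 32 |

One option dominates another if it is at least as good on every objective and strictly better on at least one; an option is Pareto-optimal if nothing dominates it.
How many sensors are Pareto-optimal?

D1: dominated by D3 (accuracy 98.5≥97.7, power draw 63≤125).
D2: dominated by D1 (accuracy 97.7≥97.0, power draw 125≤177).
D3: not dominated (best accuracy).
D4: not dominated (best power draw).
D5: dominated by D1 (accuracy 97.7≥91.9, power draw 125≤180).
D6: dominated by D4 (accuracy 89.0≥84.4, power draw 21≤22).
D7: not dominated.
Pareto-optimal: D3, D4, D7 → 3.

3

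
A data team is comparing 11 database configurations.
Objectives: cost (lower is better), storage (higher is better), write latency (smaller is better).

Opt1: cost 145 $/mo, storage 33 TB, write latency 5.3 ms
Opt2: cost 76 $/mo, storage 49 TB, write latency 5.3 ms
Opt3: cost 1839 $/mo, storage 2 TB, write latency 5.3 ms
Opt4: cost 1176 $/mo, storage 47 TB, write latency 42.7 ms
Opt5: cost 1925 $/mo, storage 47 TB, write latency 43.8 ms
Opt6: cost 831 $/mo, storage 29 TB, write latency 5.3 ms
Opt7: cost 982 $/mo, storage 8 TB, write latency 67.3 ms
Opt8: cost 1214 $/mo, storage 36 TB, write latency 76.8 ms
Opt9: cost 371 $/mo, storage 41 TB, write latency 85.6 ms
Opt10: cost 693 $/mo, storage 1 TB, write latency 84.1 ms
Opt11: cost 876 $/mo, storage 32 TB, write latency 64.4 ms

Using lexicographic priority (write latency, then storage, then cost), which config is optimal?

Opt2

First minimize write latency: best is 5.3, kept {Opt1, Opt2, Opt3, Opt6}.
Then maximize storage: best is 49, kept {Opt2}.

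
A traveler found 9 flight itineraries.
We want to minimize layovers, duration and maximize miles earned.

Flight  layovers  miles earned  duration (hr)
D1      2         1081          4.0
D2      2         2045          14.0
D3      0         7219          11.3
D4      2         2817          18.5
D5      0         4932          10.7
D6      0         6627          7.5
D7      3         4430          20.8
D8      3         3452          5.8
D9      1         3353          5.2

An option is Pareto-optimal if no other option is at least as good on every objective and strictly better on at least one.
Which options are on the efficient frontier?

D1: not dominated (best duration).
D2: dominated by D3 (layovers 0≤2, miles earned 7219≥2045, duration 11.3≤14.0).
D3: not dominated (best miles earned).
D4: dominated by D3 (layovers 0≤2, miles earned 7219≥2817, duration 11.3≤18.5).
D5: dominated by D6 (layovers 0≤0, miles earned 6627≥4932, duration 7.5≤10.7).
D6: not dominated.
D7: dominated by D3 (layovers 0≤3, miles earned 7219≥4430, duration 11.3≤20.8).
D8: not dominated.
D9: not dominated.

D1, D3, D6, D8, D9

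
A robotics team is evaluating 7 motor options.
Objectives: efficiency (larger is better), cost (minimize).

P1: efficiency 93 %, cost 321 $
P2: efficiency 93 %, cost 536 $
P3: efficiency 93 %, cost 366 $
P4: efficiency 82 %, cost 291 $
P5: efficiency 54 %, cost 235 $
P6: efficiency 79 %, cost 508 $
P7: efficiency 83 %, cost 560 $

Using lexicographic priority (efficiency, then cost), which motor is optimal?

First maximize efficiency: best is 93, kept {P1, P2, P3}.
Then minimize cost: best is 321, kept {P1}.

P1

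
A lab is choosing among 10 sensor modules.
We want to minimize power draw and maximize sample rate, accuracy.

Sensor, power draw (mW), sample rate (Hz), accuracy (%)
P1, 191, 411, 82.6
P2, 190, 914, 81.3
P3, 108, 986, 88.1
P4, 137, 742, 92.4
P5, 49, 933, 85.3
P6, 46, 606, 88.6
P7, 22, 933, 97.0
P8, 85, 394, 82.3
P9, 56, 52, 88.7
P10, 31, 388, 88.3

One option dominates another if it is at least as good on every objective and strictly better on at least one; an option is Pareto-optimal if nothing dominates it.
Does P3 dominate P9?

No

P3 vs P9: P3 is worse on power draw (108 vs 56), so it does not dominate P9.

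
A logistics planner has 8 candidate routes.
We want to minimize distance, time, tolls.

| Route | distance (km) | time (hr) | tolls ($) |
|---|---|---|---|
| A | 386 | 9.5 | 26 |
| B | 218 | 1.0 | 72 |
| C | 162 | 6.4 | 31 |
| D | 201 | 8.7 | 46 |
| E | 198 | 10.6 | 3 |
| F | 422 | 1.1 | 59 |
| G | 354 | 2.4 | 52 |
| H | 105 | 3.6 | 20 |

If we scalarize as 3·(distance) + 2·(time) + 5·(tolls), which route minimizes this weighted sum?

A: 3·386 + 2·9.5 + 5·26 = 1307.0
B: 3·218 + 2·1.0 + 5·72 = 1016.0
C: 3·162 + 2·6.4 + 5·31 = 653.8
D: 3·201 + 2·8.7 + 5·46 = 850.4
E: 3·198 + 2·10.6 + 5·3 = 630.2
F: 3·422 + 2·1.1 + 5·59 = 1563.2
G: 3·354 + 2·2.4 + 5·52 = 1326.8
H: 3·105 + 2·3.6 + 5·20 = 422.2
Lowest: H at 422.2.

H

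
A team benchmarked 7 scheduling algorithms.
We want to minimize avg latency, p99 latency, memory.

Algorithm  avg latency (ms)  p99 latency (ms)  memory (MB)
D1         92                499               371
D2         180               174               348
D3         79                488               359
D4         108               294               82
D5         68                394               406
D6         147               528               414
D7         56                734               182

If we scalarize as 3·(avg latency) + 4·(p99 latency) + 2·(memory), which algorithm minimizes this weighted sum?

D1: 3·92 + 4·499 + 2·371 = 3014
D2: 3·180 + 4·174 + 2·348 = 1932
D3: 3·79 + 4·488 + 2·359 = 2907
D4: 3·108 + 4·294 + 2·82 = 1664
D5: 3·68 + 4·394 + 2·406 = 2592
D6: 3·147 + 4·528 + 2·414 = 3381
D7: 3·56 + 4·734 + 2·182 = 3468
Lowest: D4 at 1664.

D4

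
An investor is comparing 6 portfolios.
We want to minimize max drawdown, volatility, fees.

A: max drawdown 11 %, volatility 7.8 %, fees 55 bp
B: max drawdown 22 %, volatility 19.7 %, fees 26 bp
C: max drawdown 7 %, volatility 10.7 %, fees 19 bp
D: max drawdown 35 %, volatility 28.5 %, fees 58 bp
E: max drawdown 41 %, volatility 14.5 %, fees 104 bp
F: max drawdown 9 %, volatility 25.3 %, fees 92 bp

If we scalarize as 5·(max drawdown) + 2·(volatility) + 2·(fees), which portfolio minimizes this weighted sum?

A: 5·11 + 2·7.8 + 2·55 = 180.6
B: 5·22 + 2·19.7 + 2·26 = 201.4
C: 5·7 + 2·10.7 + 2·19 = 94.4
D: 5·35 + 2·28.5 + 2·58 = 348.0
E: 5·41 + 2·14.5 + 2·104 = 442.0
F: 5·9 + 2·25.3 + 2·92 = 279.6
Lowest: C at 94.4.

C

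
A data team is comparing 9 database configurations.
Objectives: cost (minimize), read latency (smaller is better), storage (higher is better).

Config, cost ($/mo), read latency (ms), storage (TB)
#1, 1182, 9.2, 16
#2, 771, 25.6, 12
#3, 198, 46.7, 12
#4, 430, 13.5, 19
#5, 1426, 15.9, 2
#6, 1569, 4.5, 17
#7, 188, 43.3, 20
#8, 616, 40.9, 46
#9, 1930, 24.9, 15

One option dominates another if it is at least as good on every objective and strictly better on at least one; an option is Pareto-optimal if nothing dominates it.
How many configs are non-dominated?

5

#1: not dominated.
#2: dominated by #4 (cost 430≤771, read latency 13.5≤25.6, storage 19≥12).
#3: dominated by #7 (cost 188≤198, read latency 43.3≤46.7, storage 20≥12).
#4: not dominated.
#5: dominated by #1 (cost 1182≤1426, read latency 9.2≤15.9, storage 16≥2).
#6: not dominated (best read latency).
#7: not dominated (best cost).
#8: not dominated (best storage).
#9: dominated by #1 (cost 1182≤1930, read latency 9.2≤24.9, storage 16≥15).
Pareto-optimal: #1, #4, #6, #7, #8 → 5.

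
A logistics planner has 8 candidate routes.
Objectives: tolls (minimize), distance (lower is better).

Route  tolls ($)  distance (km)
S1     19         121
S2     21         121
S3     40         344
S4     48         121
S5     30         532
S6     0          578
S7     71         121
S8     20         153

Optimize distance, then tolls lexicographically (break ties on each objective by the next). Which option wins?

S1

First minimize distance: best is 121, kept {S1, S2, S4, S7}.
Then minimize tolls: best is 19, kept {S1}.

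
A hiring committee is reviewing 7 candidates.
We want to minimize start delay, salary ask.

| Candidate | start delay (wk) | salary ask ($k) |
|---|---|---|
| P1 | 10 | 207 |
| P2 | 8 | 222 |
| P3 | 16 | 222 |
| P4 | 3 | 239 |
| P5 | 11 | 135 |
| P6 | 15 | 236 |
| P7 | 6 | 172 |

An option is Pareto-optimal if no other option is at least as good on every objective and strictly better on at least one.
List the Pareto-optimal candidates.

P1: dominated by P7 (start delay 6≤10, salary ask 172≤207).
P2: dominated by P7 (start delay 6≤8, salary ask 172≤222).
P3: dominated by P1 (start delay 10≤16, salary ask 207≤222).
P4: not dominated (best start delay).
P5: not dominated (best salary ask).
P6: dominated by P1 (start delay 10≤15, salary ask 207≤236).
P7: not dominated.

P4, P5, P7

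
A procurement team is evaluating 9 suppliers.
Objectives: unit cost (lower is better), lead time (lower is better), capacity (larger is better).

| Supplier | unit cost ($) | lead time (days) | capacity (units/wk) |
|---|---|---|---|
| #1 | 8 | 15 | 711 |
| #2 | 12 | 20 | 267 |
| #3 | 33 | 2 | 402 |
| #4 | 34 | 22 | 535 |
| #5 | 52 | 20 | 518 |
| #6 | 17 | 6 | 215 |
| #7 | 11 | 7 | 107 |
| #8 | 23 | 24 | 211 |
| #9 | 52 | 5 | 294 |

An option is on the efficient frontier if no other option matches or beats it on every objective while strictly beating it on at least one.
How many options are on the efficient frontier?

#1: not dominated (best unit cost).
#2: dominated by #1 (unit cost 8≤12, lead time 15≤20, capacity 711≥267).
#3: not dominated (best lead time).
#4: dominated by #1 (unit cost 8≤34, lead time 15≤22, capacity 711≥535).
#5: dominated by #1 (unit cost 8≤52, lead time 15≤20, capacity 711≥518).
#6: not dominated.
#7: not dominated.
#8: dominated by #1 (unit cost 8≤23, lead time 15≤24, capacity 711≥211).
#9: dominated by #3 (unit cost 33≤52, lead time 2≤5, capacity 402≥294).
Pareto-optimal: #1, #3, #6, #7 → 4.

4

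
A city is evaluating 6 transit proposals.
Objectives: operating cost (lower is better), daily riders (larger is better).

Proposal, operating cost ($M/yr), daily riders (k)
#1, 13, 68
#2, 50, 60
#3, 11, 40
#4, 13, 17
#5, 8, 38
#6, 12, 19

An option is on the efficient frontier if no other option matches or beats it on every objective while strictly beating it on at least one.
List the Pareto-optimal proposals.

#1: not dominated (best daily riders).
#2: dominated by #1 (operating cost 13≤50, daily riders 68≥60).
#3: not dominated.
#4: dominated by #1 (operating cost 13≤13, daily riders 68≥17).
#5: not dominated (best operating cost).
#6: dominated by #3 (operating cost 11≤12, daily riders 40≥19).

#1, #3, #5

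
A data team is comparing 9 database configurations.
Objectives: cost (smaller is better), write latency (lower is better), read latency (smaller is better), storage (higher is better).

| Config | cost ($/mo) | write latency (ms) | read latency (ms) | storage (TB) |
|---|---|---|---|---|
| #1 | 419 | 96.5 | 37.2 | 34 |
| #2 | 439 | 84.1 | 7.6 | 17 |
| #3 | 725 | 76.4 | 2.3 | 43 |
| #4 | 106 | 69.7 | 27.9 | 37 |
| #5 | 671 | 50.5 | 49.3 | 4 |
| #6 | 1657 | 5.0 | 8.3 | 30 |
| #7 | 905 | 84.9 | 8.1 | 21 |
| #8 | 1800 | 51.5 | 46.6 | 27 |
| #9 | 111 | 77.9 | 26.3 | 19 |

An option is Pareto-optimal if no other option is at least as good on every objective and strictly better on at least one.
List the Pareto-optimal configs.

#1: dominated by #4 (cost 106≤419, write latency 69.7≤96.5, read latency 27.9≤37.2, storage 37≥34).
#2: not dominated.
#3: not dominated (best read latency).
#4: not dominated (best cost).
#5: not dominated.
#6: not dominated (best write latency).
#7: dominated by #3 (cost 725≤905, write latency 76.4≤84.9, read latency 2.3≤8.1, storage 43≥21).
#8: dominated by #6 (cost 1657≤1800, write latency 5.0≤51.5, read latency 8.3≤46.6, storage 30≥27).
#9: not dominated.

#2, #3, #4, #5, #6, #9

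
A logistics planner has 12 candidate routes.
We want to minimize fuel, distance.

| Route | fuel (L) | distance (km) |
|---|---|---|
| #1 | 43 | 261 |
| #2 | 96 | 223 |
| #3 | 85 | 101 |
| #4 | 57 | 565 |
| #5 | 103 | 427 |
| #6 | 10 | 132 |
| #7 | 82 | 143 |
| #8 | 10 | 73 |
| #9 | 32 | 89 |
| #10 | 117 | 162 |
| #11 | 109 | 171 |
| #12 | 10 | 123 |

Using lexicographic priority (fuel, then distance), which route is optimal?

#8

First minimize fuel: best is 10, kept {#6, #8, #12}.
Then minimize distance: best is 73, kept {#8}.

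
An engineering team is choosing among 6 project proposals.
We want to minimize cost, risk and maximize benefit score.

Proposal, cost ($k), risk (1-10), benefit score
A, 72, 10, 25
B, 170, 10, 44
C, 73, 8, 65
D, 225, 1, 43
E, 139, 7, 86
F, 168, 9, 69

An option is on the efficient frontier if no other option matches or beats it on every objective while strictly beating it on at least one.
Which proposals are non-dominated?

A, C, D, E

A: not dominated (best cost).
B: dominated by C (cost 73≤170, risk 8≤10, benefit score 65≥44).
C: not dominated.
D: not dominated (best risk).
E: not dominated (best benefit score).
F: dominated by E (cost 139≤168, risk 7≤9, benefit score 86≥69).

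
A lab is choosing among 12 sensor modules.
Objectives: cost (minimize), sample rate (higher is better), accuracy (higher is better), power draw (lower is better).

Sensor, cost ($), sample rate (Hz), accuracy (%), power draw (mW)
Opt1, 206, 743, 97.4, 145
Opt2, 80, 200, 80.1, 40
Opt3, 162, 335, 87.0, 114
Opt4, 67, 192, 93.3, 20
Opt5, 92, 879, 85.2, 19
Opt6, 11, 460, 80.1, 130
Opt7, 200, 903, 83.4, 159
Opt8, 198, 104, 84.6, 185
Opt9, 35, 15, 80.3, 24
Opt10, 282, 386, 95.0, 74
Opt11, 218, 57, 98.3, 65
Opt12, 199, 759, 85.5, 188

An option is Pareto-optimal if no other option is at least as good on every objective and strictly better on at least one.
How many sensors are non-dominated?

Opt1: not dominated.
Opt2: not dominated.
Opt3: not dominated.
Opt4: not dominated.
Opt5: not dominated (best power draw).
Opt6: not dominated (best cost).
Opt7: not dominated (best sample rate).
Opt8: dominated by Opt3 (cost 162≤198, sample rate 335≥104, accuracy 87.0≥84.6, power draw 114≤185).
Opt9: not dominated.
Opt10: not dominated.
Opt11: not dominated (best accuracy).
Opt12: not dominated.
Pareto-optimal: Opt1, Opt2, Opt3, Opt4, Opt5, Opt6, Opt7, Opt9, Opt10, Opt11, Opt12 → 11.

11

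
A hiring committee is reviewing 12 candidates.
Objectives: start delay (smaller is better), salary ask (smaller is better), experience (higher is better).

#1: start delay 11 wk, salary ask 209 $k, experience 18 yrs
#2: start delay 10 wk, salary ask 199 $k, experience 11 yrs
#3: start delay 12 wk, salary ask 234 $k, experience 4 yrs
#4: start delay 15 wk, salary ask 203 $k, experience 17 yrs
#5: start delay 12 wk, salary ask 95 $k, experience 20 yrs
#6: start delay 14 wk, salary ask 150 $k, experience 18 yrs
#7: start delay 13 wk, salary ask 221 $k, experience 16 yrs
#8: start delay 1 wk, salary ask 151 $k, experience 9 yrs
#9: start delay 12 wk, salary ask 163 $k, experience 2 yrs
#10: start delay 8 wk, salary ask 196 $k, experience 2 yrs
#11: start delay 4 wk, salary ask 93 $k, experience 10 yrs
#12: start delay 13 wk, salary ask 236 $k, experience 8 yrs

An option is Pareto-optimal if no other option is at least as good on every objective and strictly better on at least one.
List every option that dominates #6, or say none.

#5

#5: start delay 12≤14, salary ask 95≤150, experience 20≥18 — dominates #6.
Others (#1, #2, #3, #4, #7, #8, #9, #10, #11, #12) are each worse than #6 on at least one objective.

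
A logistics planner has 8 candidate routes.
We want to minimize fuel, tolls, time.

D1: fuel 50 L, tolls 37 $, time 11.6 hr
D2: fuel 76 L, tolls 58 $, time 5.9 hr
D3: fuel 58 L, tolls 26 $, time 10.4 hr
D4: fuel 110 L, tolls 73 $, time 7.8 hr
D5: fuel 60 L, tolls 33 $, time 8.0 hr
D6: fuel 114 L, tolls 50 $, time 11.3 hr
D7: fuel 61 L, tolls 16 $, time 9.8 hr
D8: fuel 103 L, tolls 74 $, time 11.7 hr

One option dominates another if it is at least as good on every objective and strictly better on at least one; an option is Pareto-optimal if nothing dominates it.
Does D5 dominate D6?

D5 vs D6: fuel 60≤114, tolls 33≤50, time 8.0≤11.3 — D5 is at least as good on every objective with at least one strict improvement.

Yes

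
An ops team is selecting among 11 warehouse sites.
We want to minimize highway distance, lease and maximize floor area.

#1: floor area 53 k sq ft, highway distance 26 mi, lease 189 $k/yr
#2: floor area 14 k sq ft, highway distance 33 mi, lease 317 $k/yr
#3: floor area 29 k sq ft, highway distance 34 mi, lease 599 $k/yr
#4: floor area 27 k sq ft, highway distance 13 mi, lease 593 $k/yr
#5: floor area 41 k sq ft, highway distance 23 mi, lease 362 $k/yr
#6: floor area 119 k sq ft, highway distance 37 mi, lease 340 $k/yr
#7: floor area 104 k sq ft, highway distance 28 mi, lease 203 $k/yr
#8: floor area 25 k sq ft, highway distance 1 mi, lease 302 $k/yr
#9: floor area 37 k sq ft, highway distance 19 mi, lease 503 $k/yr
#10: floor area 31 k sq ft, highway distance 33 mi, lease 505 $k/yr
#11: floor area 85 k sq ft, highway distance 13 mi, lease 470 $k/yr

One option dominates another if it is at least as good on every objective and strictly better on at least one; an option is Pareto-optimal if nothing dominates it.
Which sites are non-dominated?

#1, #5, #6, #7, #8, #11

#1: not dominated (best lease).
#2: dominated by #1 (floor area 53≥14, highway distance 26≤33, lease 189≤317).
#3: dominated by #1 (floor area 53≥29, highway distance 26≤34, lease 189≤599).
#4: dominated by #11 (floor area 85≥27, highway distance 13≤13, lease 470≤593).
#5: not dominated.
#6: not dominated (best floor area).
#7: not dominated.
#8: not dominated (best highway distance).
#9: dominated by #11 (floor area 85≥37, highway distance 13≤19, lease 470≤503).
#10: dominated by #1 (floor area 53≥31, highway distance 26≤33, lease 189≤505).
#11: not dominated.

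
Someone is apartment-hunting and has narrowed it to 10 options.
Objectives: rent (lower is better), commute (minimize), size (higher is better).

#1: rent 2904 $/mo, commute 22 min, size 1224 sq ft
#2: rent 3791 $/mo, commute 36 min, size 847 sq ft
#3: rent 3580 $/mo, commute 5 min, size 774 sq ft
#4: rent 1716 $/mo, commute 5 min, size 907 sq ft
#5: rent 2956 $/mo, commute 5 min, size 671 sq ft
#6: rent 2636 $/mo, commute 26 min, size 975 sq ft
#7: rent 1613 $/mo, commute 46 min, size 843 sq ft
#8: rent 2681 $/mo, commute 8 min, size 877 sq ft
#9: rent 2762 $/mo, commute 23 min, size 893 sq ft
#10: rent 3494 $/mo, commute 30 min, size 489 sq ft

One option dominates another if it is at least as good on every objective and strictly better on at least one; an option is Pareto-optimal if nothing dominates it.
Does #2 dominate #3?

No

#2 vs #3: #2 is worse on rent (3791 vs 3580), so it does not dominate #3.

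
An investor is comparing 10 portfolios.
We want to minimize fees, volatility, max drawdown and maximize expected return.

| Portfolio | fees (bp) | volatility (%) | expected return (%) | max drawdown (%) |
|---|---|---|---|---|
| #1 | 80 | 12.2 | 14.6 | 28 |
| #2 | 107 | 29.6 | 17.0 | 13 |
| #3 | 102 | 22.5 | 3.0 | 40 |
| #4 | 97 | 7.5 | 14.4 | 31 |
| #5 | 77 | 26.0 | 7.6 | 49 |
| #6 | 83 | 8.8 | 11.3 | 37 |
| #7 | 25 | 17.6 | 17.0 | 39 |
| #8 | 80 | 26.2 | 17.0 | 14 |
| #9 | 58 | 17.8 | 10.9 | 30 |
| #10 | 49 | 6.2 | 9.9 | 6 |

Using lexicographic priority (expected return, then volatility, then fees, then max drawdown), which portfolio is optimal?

#7

First maximize expected return: best is 17.0, kept {#2, #7, #8}.
Then minimize volatility: best is 17.6, kept {#7}.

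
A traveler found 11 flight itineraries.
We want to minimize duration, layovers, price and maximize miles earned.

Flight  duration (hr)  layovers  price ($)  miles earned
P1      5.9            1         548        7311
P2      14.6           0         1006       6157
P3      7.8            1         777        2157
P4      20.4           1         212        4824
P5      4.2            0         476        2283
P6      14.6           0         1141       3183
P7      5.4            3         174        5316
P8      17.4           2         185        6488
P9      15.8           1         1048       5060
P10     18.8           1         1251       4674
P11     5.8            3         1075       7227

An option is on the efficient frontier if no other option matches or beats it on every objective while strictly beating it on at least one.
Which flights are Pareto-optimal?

P1: not dominated (best miles earned).
P2: not dominated.
P3: dominated by P1 (duration 5.9≤7.8, layovers 1≤1, price 548≤777, miles earned 7311≥2157).
P4: not dominated.
P5: not dominated (best duration).
P6: dominated by P2 (duration 14.6≤14.6, layovers 0≤0, price 1006≤1141, miles earned 6157≥3183).
P7: not dominated (best price).
P8: not dominated.
P9: dominated by P1 (duration 5.9≤15.8, layovers 1≤1, price 548≤1048, miles earned 7311≥5060).
P10: dominated by P1 (duration 5.9≤18.8, layovers 1≤1, price 548≤1251, miles earned 7311≥4674).
P11: not dominated.

P1, P2, P4, P5, P7, P8, P11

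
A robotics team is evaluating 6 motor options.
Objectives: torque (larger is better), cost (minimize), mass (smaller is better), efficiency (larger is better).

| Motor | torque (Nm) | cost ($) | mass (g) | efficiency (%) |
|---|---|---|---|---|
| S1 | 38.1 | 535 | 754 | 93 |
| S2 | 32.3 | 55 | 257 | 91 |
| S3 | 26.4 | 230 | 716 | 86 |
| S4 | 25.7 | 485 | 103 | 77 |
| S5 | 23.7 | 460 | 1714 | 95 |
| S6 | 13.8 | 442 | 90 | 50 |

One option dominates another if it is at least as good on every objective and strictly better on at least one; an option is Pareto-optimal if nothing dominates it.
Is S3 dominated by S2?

S2 vs S3: torque 32.3≥26.4, cost 55≤230, mass 257≤716, efficiency 91≥86 — S2 is at least as good on every objective with at least one strict improvement.

Yes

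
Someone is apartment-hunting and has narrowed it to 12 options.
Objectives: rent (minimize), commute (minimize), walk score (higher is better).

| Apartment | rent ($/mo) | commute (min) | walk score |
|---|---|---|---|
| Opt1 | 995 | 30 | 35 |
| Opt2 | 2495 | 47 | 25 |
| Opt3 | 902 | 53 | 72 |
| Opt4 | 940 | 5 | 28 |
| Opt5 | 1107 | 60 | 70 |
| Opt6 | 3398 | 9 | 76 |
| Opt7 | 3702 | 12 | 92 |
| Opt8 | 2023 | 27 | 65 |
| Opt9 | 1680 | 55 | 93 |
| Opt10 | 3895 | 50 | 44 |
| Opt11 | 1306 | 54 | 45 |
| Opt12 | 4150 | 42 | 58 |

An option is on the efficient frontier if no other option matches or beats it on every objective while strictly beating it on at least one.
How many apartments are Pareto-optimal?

7

Opt1: not dominated.
Opt2: dominated by Opt1 (rent 995≤2495, commute 30≤47, walk score 35≥25).
Opt3: not dominated (best rent).
Opt4: not dominated (best commute).
Opt5: dominated by Opt3 (rent 902≤1107, commute 53≤60, walk score 72≥70).
Opt6: not dominated.
Opt7: not dominated.
Opt8: not dominated.
Opt9: not dominated (best walk score).
Opt10: dominated by Opt6 (rent 3398≤3895, commute 9≤50, walk score 76≥44).
Opt11: dominated by Opt3 (rent 902≤1306, commute 53≤54, walk score 72≥45).
Opt12: dominated by Opt6 (rent 3398≤4150, commute 9≤42, walk score 76≥58).
Pareto-optimal: Opt1, Opt3, Opt4, Opt6, Opt7, Opt8, Opt9 → 7.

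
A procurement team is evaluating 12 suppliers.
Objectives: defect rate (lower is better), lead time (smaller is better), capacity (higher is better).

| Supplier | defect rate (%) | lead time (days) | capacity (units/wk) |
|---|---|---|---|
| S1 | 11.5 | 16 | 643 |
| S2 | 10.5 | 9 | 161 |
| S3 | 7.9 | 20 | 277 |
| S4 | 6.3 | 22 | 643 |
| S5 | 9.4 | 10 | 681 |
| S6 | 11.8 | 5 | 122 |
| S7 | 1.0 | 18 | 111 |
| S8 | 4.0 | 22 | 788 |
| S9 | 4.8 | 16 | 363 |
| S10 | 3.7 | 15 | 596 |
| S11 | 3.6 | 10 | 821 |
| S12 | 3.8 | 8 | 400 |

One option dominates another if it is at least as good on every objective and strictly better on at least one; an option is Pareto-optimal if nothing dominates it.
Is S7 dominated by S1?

No

S1 vs S7: S1 is worse on defect rate (11.5 vs 1.0), so it does not dominate S7.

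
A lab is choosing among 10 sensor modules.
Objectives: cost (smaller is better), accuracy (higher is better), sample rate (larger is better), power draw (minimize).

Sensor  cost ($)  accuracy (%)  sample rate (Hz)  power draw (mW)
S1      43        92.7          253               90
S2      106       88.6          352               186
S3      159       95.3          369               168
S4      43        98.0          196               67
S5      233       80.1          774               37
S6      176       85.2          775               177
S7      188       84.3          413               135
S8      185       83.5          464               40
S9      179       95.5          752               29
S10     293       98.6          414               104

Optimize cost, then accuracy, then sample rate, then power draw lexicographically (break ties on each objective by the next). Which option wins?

S4

First minimize cost: best is 43, kept {S1, S4}.
Then maximize accuracy: best is 98.0, kept {S4}.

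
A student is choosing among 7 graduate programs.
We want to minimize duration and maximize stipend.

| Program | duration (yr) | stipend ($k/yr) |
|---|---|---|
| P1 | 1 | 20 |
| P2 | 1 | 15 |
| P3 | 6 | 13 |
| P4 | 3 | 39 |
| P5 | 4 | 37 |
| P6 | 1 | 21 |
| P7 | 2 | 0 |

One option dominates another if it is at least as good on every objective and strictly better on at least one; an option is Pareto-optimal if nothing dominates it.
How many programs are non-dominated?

P1: dominated by P6 (duration 1≤1, stipend 21≥20).
P2: dominated by P1 (duration 1≤1, stipend 20≥15).
P3: dominated by P1 (duration 1≤6, stipend 20≥13).
P4: not dominated (best stipend).
P5: dominated by P4 (duration 3≤4, stipend 39≥37).
P6: not dominated.
P7: dominated by P1 (duration 1≤2, stipend 20≥0).
Pareto-optimal: P4, P6 → 2.

2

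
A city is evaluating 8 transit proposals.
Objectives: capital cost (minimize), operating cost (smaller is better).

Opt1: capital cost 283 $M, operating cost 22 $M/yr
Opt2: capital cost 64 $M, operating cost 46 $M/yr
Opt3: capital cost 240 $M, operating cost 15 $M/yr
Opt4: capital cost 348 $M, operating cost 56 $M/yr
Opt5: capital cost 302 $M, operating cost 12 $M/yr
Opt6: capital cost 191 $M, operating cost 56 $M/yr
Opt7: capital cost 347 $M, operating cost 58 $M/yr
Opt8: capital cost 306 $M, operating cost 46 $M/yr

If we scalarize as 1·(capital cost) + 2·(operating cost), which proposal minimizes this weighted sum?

Opt2

Opt1: 1·283 + 2·22 = 327
Opt2: 1·64 + 2·46 = 156
Opt3: 1·240 + 2·15 = 270
Opt4: 1·348 + 2·56 = 460
Opt5: 1·302 + 2·12 = 326
Opt6: 1·191 + 2·56 = 303
Opt7: 1·347 + 2·58 = 463
Opt8: 1·306 + 2·46 = 398
Lowest: Opt2 at 156.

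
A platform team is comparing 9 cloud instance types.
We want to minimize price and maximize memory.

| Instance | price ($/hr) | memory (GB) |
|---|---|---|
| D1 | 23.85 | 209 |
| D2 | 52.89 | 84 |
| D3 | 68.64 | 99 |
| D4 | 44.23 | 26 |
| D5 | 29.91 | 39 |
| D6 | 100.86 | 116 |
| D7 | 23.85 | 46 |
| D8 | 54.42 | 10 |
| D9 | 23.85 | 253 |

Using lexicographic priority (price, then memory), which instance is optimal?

D9

First minimize price: best is 23.85, kept {D1, D7, D9}.
Then maximize memory: best is 253, kept {D9}.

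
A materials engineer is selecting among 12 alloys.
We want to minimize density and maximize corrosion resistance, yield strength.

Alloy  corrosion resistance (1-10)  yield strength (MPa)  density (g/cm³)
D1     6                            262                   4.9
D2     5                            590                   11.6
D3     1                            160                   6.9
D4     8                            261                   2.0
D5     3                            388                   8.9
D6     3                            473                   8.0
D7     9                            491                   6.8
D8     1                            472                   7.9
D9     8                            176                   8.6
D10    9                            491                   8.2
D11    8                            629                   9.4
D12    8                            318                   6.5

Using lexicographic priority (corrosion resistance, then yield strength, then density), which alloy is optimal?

D7

First maximize corrosion resistance: best is 9, kept {D7, D10}.
Then maximize yield strength: best is 491, kept {D7, D10}.
Then minimize density: best is 6.8, kept {D7}.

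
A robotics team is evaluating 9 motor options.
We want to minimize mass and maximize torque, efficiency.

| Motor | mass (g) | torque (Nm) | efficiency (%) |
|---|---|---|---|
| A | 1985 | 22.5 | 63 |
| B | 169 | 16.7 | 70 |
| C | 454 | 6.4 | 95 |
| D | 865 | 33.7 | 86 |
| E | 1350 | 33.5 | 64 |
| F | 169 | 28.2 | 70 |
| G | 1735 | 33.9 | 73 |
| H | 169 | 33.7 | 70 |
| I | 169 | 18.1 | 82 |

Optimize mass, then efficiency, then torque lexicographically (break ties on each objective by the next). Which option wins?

I

First minimize mass: best is 169, kept {B, F, H, I}.
Then maximize efficiency: best is 82, kept {I}.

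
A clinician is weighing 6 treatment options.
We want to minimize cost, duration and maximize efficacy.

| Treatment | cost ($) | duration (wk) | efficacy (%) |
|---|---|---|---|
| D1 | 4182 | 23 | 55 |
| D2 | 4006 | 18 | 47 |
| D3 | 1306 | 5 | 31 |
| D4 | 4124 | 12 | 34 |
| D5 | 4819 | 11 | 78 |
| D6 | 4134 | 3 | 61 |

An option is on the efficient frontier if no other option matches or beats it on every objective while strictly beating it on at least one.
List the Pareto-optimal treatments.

D2, D3, D4, D5, D6

D1: dominated by D6 (cost 4134≤4182, duration 3≤23, efficacy 61≥55).
D2: not dominated.
D3: not dominated (best cost).
D4: not dominated.
D5: not dominated (best efficacy).
D6: not dominated (best duration).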